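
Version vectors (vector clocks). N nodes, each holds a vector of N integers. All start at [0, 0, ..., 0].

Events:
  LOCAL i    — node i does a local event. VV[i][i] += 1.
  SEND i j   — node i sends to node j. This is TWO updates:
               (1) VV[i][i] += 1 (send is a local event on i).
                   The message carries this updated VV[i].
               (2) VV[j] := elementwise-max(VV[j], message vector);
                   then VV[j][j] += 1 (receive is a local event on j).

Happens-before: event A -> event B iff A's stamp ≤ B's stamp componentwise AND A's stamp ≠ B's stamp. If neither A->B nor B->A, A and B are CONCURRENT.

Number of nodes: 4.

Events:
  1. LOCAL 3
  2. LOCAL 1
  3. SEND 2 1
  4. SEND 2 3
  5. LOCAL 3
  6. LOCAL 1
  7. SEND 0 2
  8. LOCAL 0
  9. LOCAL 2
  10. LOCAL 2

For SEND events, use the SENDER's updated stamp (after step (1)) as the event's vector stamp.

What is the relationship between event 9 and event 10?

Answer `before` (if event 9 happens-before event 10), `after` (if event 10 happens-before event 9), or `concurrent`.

Answer: before

Derivation:
Initial: VV[0]=[0, 0, 0, 0]
Initial: VV[1]=[0, 0, 0, 0]
Initial: VV[2]=[0, 0, 0, 0]
Initial: VV[3]=[0, 0, 0, 0]
Event 1: LOCAL 3: VV[3][3]++ -> VV[3]=[0, 0, 0, 1]
Event 2: LOCAL 1: VV[1][1]++ -> VV[1]=[0, 1, 0, 0]
Event 3: SEND 2->1: VV[2][2]++ -> VV[2]=[0, 0, 1, 0], msg_vec=[0, 0, 1, 0]; VV[1]=max(VV[1],msg_vec) then VV[1][1]++ -> VV[1]=[0, 2, 1, 0]
Event 4: SEND 2->3: VV[2][2]++ -> VV[2]=[0, 0, 2, 0], msg_vec=[0, 0, 2, 0]; VV[3]=max(VV[3],msg_vec) then VV[3][3]++ -> VV[3]=[0, 0, 2, 2]
Event 5: LOCAL 3: VV[3][3]++ -> VV[3]=[0, 0, 2, 3]
Event 6: LOCAL 1: VV[1][1]++ -> VV[1]=[0, 3, 1, 0]
Event 7: SEND 0->2: VV[0][0]++ -> VV[0]=[1, 0, 0, 0], msg_vec=[1, 0, 0, 0]; VV[2]=max(VV[2],msg_vec) then VV[2][2]++ -> VV[2]=[1, 0, 3, 0]
Event 8: LOCAL 0: VV[0][0]++ -> VV[0]=[2, 0, 0, 0]
Event 9: LOCAL 2: VV[2][2]++ -> VV[2]=[1, 0, 4, 0]
Event 10: LOCAL 2: VV[2][2]++ -> VV[2]=[1, 0, 5, 0]
Event 9 stamp: [1, 0, 4, 0]
Event 10 stamp: [1, 0, 5, 0]
[1, 0, 4, 0] <= [1, 0, 5, 0]? True
[1, 0, 5, 0] <= [1, 0, 4, 0]? False
Relation: before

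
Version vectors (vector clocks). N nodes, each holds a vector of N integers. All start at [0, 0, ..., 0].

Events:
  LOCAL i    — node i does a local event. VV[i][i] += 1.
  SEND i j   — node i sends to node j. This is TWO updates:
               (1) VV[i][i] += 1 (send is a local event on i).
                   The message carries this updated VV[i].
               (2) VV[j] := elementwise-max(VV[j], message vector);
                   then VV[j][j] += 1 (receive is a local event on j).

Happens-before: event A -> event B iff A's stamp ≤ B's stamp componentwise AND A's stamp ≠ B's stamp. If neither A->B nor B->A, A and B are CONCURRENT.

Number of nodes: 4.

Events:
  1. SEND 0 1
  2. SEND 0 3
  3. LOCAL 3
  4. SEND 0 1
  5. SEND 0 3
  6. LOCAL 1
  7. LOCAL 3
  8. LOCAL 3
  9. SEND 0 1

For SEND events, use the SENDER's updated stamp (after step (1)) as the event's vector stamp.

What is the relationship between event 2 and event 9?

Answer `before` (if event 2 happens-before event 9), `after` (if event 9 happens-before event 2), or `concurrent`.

Answer: before

Derivation:
Initial: VV[0]=[0, 0, 0, 0]
Initial: VV[1]=[0, 0, 0, 0]
Initial: VV[2]=[0, 0, 0, 0]
Initial: VV[3]=[0, 0, 0, 0]
Event 1: SEND 0->1: VV[0][0]++ -> VV[0]=[1, 0, 0, 0], msg_vec=[1, 0, 0, 0]; VV[1]=max(VV[1],msg_vec) then VV[1][1]++ -> VV[1]=[1, 1, 0, 0]
Event 2: SEND 0->3: VV[0][0]++ -> VV[0]=[2, 0, 0, 0], msg_vec=[2, 0, 0, 0]; VV[3]=max(VV[3],msg_vec) then VV[3][3]++ -> VV[3]=[2, 0, 0, 1]
Event 3: LOCAL 3: VV[3][3]++ -> VV[3]=[2, 0, 0, 2]
Event 4: SEND 0->1: VV[0][0]++ -> VV[0]=[3, 0, 0, 0], msg_vec=[3, 0, 0, 0]; VV[1]=max(VV[1],msg_vec) then VV[1][1]++ -> VV[1]=[3, 2, 0, 0]
Event 5: SEND 0->3: VV[0][0]++ -> VV[0]=[4, 0, 0, 0], msg_vec=[4, 0, 0, 0]; VV[3]=max(VV[3],msg_vec) then VV[3][3]++ -> VV[3]=[4, 0, 0, 3]
Event 6: LOCAL 1: VV[1][1]++ -> VV[1]=[3, 3, 0, 0]
Event 7: LOCAL 3: VV[3][3]++ -> VV[3]=[4, 0, 0, 4]
Event 8: LOCAL 3: VV[3][3]++ -> VV[3]=[4, 0, 0, 5]
Event 9: SEND 0->1: VV[0][0]++ -> VV[0]=[5, 0, 0, 0], msg_vec=[5, 0, 0, 0]; VV[1]=max(VV[1],msg_vec) then VV[1][1]++ -> VV[1]=[5, 4, 0, 0]
Event 2 stamp: [2, 0, 0, 0]
Event 9 stamp: [5, 0, 0, 0]
[2, 0, 0, 0] <= [5, 0, 0, 0]? True
[5, 0, 0, 0] <= [2, 0, 0, 0]? False
Relation: before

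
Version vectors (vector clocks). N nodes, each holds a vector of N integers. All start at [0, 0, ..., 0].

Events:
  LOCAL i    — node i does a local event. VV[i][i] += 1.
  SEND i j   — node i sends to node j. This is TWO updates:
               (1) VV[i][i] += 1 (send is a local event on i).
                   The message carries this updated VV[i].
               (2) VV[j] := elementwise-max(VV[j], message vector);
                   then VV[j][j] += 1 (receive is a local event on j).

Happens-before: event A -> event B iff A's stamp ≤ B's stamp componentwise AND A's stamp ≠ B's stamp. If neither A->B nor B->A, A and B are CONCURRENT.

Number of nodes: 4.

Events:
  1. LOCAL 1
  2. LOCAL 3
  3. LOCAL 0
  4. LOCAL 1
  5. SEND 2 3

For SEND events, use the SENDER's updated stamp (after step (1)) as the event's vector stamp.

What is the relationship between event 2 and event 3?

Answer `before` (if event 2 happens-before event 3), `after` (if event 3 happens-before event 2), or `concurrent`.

Answer: concurrent

Derivation:
Initial: VV[0]=[0, 0, 0, 0]
Initial: VV[1]=[0, 0, 0, 0]
Initial: VV[2]=[0, 0, 0, 0]
Initial: VV[3]=[0, 0, 0, 0]
Event 1: LOCAL 1: VV[1][1]++ -> VV[1]=[0, 1, 0, 0]
Event 2: LOCAL 3: VV[3][3]++ -> VV[3]=[0, 0, 0, 1]
Event 3: LOCAL 0: VV[0][0]++ -> VV[0]=[1, 0, 0, 0]
Event 4: LOCAL 1: VV[1][1]++ -> VV[1]=[0, 2, 0, 0]
Event 5: SEND 2->3: VV[2][2]++ -> VV[2]=[0, 0, 1, 0], msg_vec=[0, 0, 1, 0]; VV[3]=max(VV[3],msg_vec) then VV[3][3]++ -> VV[3]=[0, 0, 1, 2]
Event 2 stamp: [0, 0, 0, 1]
Event 3 stamp: [1, 0, 0, 0]
[0, 0, 0, 1] <= [1, 0, 0, 0]? False
[1, 0, 0, 0] <= [0, 0, 0, 1]? False
Relation: concurrent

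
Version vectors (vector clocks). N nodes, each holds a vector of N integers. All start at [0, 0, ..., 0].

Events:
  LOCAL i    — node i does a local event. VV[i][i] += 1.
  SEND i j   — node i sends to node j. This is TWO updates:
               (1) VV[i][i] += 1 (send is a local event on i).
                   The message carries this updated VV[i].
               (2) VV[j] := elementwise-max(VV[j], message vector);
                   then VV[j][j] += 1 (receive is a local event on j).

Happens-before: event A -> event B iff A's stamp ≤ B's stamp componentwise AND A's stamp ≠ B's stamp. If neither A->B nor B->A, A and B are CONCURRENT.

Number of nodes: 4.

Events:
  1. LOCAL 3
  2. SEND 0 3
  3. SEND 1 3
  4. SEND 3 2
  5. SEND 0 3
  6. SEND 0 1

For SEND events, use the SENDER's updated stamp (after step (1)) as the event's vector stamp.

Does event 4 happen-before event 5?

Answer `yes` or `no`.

Answer: no

Derivation:
Initial: VV[0]=[0, 0, 0, 0]
Initial: VV[1]=[0, 0, 0, 0]
Initial: VV[2]=[0, 0, 0, 0]
Initial: VV[3]=[0, 0, 0, 0]
Event 1: LOCAL 3: VV[3][3]++ -> VV[3]=[0, 0, 0, 1]
Event 2: SEND 0->3: VV[0][0]++ -> VV[0]=[1, 0, 0, 0], msg_vec=[1, 0, 0, 0]; VV[3]=max(VV[3],msg_vec) then VV[3][3]++ -> VV[3]=[1, 0, 0, 2]
Event 3: SEND 1->3: VV[1][1]++ -> VV[1]=[0, 1, 0, 0], msg_vec=[0, 1, 0, 0]; VV[3]=max(VV[3],msg_vec) then VV[3][3]++ -> VV[3]=[1, 1, 0, 3]
Event 4: SEND 3->2: VV[3][3]++ -> VV[3]=[1, 1, 0, 4], msg_vec=[1, 1, 0, 4]; VV[2]=max(VV[2],msg_vec) then VV[2][2]++ -> VV[2]=[1, 1, 1, 4]
Event 5: SEND 0->3: VV[0][0]++ -> VV[0]=[2, 0, 0, 0], msg_vec=[2, 0, 0, 0]; VV[3]=max(VV[3],msg_vec) then VV[3][3]++ -> VV[3]=[2, 1, 0, 5]
Event 6: SEND 0->1: VV[0][0]++ -> VV[0]=[3, 0, 0, 0], msg_vec=[3, 0, 0, 0]; VV[1]=max(VV[1],msg_vec) then VV[1][1]++ -> VV[1]=[3, 2, 0, 0]
Event 4 stamp: [1, 1, 0, 4]
Event 5 stamp: [2, 0, 0, 0]
[1, 1, 0, 4] <= [2, 0, 0, 0]? False. Equal? False. Happens-before: False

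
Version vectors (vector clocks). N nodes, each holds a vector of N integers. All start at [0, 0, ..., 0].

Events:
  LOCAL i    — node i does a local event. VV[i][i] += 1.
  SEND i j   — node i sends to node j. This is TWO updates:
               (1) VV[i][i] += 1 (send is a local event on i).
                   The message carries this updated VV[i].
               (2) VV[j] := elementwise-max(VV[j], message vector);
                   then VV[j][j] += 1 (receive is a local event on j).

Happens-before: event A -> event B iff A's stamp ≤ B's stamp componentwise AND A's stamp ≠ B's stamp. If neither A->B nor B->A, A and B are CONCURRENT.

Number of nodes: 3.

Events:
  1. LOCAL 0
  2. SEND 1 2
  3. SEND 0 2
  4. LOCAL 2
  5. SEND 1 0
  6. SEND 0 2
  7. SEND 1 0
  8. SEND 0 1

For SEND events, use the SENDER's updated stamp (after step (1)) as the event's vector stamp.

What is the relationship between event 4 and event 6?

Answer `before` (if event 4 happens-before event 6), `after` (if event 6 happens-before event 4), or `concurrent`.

Answer: concurrent

Derivation:
Initial: VV[0]=[0, 0, 0]
Initial: VV[1]=[0, 0, 0]
Initial: VV[2]=[0, 0, 0]
Event 1: LOCAL 0: VV[0][0]++ -> VV[0]=[1, 0, 0]
Event 2: SEND 1->2: VV[1][1]++ -> VV[1]=[0, 1, 0], msg_vec=[0, 1, 0]; VV[2]=max(VV[2],msg_vec) then VV[2][2]++ -> VV[2]=[0, 1, 1]
Event 3: SEND 0->2: VV[0][0]++ -> VV[0]=[2, 0, 0], msg_vec=[2, 0, 0]; VV[2]=max(VV[2],msg_vec) then VV[2][2]++ -> VV[2]=[2, 1, 2]
Event 4: LOCAL 2: VV[2][2]++ -> VV[2]=[2, 1, 3]
Event 5: SEND 1->0: VV[1][1]++ -> VV[1]=[0, 2, 0], msg_vec=[0, 2, 0]; VV[0]=max(VV[0],msg_vec) then VV[0][0]++ -> VV[0]=[3, 2, 0]
Event 6: SEND 0->2: VV[0][0]++ -> VV[0]=[4, 2, 0], msg_vec=[4, 2, 0]; VV[2]=max(VV[2],msg_vec) then VV[2][2]++ -> VV[2]=[4, 2, 4]
Event 7: SEND 1->0: VV[1][1]++ -> VV[1]=[0, 3, 0], msg_vec=[0, 3, 0]; VV[0]=max(VV[0],msg_vec) then VV[0][0]++ -> VV[0]=[5, 3, 0]
Event 8: SEND 0->1: VV[0][0]++ -> VV[0]=[6, 3, 0], msg_vec=[6, 3, 0]; VV[1]=max(VV[1],msg_vec) then VV[1][1]++ -> VV[1]=[6, 4, 0]
Event 4 stamp: [2, 1, 3]
Event 6 stamp: [4, 2, 0]
[2, 1, 3] <= [4, 2, 0]? False
[4, 2, 0] <= [2, 1, 3]? False
Relation: concurrent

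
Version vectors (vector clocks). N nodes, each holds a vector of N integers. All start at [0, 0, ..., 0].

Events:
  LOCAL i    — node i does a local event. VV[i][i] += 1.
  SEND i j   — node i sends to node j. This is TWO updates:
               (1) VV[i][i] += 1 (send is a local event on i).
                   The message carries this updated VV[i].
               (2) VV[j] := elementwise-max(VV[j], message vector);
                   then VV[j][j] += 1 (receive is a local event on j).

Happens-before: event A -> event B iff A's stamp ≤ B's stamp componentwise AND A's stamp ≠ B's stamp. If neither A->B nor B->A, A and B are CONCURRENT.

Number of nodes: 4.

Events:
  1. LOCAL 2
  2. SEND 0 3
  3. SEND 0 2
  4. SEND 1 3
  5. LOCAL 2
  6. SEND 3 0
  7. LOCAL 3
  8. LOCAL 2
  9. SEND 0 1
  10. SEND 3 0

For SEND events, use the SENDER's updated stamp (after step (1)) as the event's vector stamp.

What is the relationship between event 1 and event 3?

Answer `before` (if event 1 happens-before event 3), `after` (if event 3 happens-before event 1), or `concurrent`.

Answer: concurrent

Derivation:
Initial: VV[0]=[0, 0, 0, 0]
Initial: VV[1]=[0, 0, 0, 0]
Initial: VV[2]=[0, 0, 0, 0]
Initial: VV[3]=[0, 0, 0, 0]
Event 1: LOCAL 2: VV[2][2]++ -> VV[2]=[0, 0, 1, 0]
Event 2: SEND 0->3: VV[0][0]++ -> VV[0]=[1, 0, 0, 0], msg_vec=[1, 0, 0, 0]; VV[3]=max(VV[3],msg_vec) then VV[3][3]++ -> VV[3]=[1, 0, 0, 1]
Event 3: SEND 0->2: VV[0][0]++ -> VV[0]=[2, 0, 0, 0], msg_vec=[2, 0, 0, 0]; VV[2]=max(VV[2],msg_vec) then VV[2][2]++ -> VV[2]=[2, 0, 2, 0]
Event 4: SEND 1->3: VV[1][1]++ -> VV[1]=[0, 1, 0, 0], msg_vec=[0, 1, 0, 0]; VV[3]=max(VV[3],msg_vec) then VV[3][3]++ -> VV[3]=[1, 1, 0, 2]
Event 5: LOCAL 2: VV[2][2]++ -> VV[2]=[2, 0, 3, 0]
Event 6: SEND 3->0: VV[3][3]++ -> VV[3]=[1, 1, 0, 3], msg_vec=[1, 1, 0, 3]; VV[0]=max(VV[0],msg_vec) then VV[0][0]++ -> VV[0]=[3, 1, 0, 3]
Event 7: LOCAL 3: VV[3][3]++ -> VV[3]=[1, 1, 0, 4]
Event 8: LOCAL 2: VV[2][2]++ -> VV[2]=[2, 0, 4, 0]
Event 9: SEND 0->1: VV[0][0]++ -> VV[0]=[4, 1, 0, 3], msg_vec=[4, 1, 0, 3]; VV[1]=max(VV[1],msg_vec) then VV[1][1]++ -> VV[1]=[4, 2, 0, 3]
Event 10: SEND 3->0: VV[3][3]++ -> VV[3]=[1, 1, 0, 5], msg_vec=[1, 1, 0, 5]; VV[0]=max(VV[0],msg_vec) then VV[0][0]++ -> VV[0]=[5, 1, 0, 5]
Event 1 stamp: [0, 0, 1, 0]
Event 3 stamp: [2, 0, 0, 0]
[0, 0, 1, 0] <= [2, 0, 0, 0]? False
[2, 0, 0, 0] <= [0, 0, 1, 0]? False
Relation: concurrent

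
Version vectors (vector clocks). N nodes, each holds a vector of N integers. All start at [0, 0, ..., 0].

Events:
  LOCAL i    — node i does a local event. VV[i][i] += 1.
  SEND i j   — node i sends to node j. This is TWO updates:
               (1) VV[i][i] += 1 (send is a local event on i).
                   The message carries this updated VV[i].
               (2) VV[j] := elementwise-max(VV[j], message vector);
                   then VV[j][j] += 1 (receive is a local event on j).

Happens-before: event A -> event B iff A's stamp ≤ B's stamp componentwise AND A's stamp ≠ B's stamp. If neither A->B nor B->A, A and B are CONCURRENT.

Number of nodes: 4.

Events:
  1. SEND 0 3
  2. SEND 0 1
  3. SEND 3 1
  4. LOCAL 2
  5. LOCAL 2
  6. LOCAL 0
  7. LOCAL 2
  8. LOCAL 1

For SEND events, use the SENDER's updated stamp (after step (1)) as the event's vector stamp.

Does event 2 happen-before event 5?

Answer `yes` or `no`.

Initial: VV[0]=[0, 0, 0, 0]
Initial: VV[1]=[0, 0, 0, 0]
Initial: VV[2]=[0, 0, 0, 0]
Initial: VV[3]=[0, 0, 0, 0]
Event 1: SEND 0->3: VV[0][0]++ -> VV[0]=[1, 0, 0, 0], msg_vec=[1, 0, 0, 0]; VV[3]=max(VV[3],msg_vec) then VV[3][3]++ -> VV[3]=[1, 0, 0, 1]
Event 2: SEND 0->1: VV[0][0]++ -> VV[0]=[2, 0, 0, 0], msg_vec=[2, 0, 0, 0]; VV[1]=max(VV[1],msg_vec) then VV[1][1]++ -> VV[1]=[2, 1, 0, 0]
Event 3: SEND 3->1: VV[3][3]++ -> VV[3]=[1, 0, 0, 2], msg_vec=[1, 0, 0, 2]; VV[1]=max(VV[1],msg_vec) then VV[1][1]++ -> VV[1]=[2, 2, 0, 2]
Event 4: LOCAL 2: VV[2][2]++ -> VV[2]=[0, 0, 1, 0]
Event 5: LOCAL 2: VV[2][2]++ -> VV[2]=[0, 0, 2, 0]
Event 6: LOCAL 0: VV[0][0]++ -> VV[0]=[3, 0, 0, 0]
Event 7: LOCAL 2: VV[2][2]++ -> VV[2]=[0, 0, 3, 0]
Event 8: LOCAL 1: VV[1][1]++ -> VV[1]=[2, 3, 0, 2]
Event 2 stamp: [2, 0, 0, 0]
Event 5 stamp: [0, 0, 2, 0]
[2, 0, 0, 0] <= [0, 0, 2, 0]? False. Equal? False. Happens-before: False

Answer: no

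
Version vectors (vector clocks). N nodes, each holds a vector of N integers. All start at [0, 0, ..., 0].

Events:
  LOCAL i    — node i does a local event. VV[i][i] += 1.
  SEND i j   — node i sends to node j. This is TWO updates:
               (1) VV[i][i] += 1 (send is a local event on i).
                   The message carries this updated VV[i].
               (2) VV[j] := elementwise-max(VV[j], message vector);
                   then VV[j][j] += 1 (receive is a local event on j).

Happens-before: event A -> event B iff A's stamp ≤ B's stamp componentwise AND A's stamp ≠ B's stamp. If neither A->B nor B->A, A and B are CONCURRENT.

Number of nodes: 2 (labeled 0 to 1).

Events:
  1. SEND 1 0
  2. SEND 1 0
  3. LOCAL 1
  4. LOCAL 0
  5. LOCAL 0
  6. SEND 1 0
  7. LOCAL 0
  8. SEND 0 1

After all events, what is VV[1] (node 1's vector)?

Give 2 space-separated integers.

Answer: 7 5

Derivation:
Initial: VV[0]=[0, 0]
Initial: VV[1]=[0, 0]
Event 1: SEND 1->0: VV[1][1]++ -> VV[1]=[0, 1], msg_vec=[0, 1]; VV[0]=max(VV[0],msg_vec) then VV[0][0]++ -> VV[0]=[1, 1]
Event 2: SEND 1->0: VV[1][1]++ -> VV[1]=[0, 2], msg_vec=[0, 2]; VV[0]=max(VV[0],msg_vec) then VV[0][0]++ -> VV[0]=[2, 2]
Event 3: LOCAL 1: VV[1][1]++ -> VV[1]=[0, 3]
Event 4: LOCAL 0: VV[0][0]++ -> VV[0]=[3, 2]
Event 5: LOCAL 0: VV[0][0]++ -> VV[0]=[4, 2]
Event 6: SEND 1->0: VV[1][1]++ -> VV[1]=[0, 4], msg_vec=[0, 4]; VV[0]=max(VV[0],msg_vec) then VV[0][0]++ -> VV[0]=[5, 4]
Event 7: LOCAL 0: VV[0][0]++ -> VV[0]=[6, 4]
Event 8: SEND 0->1: VV[0][0]++ -> VV[0]=[7, 4], msg_vec=[7, 4]; VV[1]=max(VV[1],msg_vec) then VV[1][1]++ -> VV[1]=[7, 5]
Final vectors: VV[0]=[7, 4]; VV[1]=[7, 5]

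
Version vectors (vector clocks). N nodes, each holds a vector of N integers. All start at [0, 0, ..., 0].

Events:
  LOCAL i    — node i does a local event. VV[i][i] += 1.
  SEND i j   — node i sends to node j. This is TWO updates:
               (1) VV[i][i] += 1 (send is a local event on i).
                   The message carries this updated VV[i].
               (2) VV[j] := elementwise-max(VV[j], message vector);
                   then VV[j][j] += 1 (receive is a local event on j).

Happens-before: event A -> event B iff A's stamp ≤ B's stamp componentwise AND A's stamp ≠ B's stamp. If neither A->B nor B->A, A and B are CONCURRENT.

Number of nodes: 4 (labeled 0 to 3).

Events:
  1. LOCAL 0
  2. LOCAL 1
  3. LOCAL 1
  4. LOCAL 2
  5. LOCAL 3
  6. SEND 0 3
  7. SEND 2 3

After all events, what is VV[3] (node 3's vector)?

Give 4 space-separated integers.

Answer: 2 0 2 3

Derivation:
Initial: VV[0]=[0, 0, 0, 0]
Initial: VV[1]=[0, 0, 0, 0]
Initial: VV[2]=[0, 0, 0, 0]
Initial: VV[3]=[0, 0, 0, 0]
Event 1: LOCAL 0: VV[0][0]++ -> VV[0]=[1, 0, 0, 0]
Event 2: LOCAL 1: VV[1][1]++ -> VV[1]=[0, 1, 0, 0]
Event 3: LOCAL 1: VV[1][1]++ -> VV[1]=[0, 2, 0, 0]
Event 4: LOCAL 2: VV[2][2]++ -> VV[2]=[0, 0, 1, 0]
Event 5: LOCAL 3: VV[3][3]++ -> VV[3]=[0, 0, 0, 1]
Event 6: SEND 0->3: VV[0][0]++ -> VV[0]=[2, 0, 0, 0], msg_vec=[2, 0, 0, 0]; VV[3]=max(VV[3],msg_vec) then VV[3][3]++ -> VV[3]=[2, 0, 0, 2]
Event 7: SEND 2->3: VV[2][2]++ -> VV[2]=[0, 0, 2, 0], msg_vec=[0, 0, 2, 0]; VV[3]=max(VV[3],msg_vec) then VV[3][3]++ -> VV[3]=[2, 0, 2, 3]
Final vectors: VV[0]=[2, 0, 0, 0]; VV[1]=[0, 2, 0, 0]; VV[2]=[0, 0, 2, 0]; VV[3]=[2, 0, 2, 3]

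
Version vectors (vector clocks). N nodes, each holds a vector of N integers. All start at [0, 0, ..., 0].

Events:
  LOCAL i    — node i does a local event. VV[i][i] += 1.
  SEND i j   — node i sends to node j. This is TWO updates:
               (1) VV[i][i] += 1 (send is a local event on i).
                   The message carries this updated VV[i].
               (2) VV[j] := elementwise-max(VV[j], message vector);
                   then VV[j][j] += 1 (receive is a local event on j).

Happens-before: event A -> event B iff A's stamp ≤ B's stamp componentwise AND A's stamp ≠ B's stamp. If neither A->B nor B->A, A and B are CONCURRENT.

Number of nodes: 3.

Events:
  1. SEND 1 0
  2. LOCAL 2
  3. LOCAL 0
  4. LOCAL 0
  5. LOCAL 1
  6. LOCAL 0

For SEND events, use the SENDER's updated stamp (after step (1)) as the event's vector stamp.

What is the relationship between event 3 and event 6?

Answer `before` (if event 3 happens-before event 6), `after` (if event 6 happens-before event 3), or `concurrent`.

Answer: before

Derivation:
Initial: VV[0]=[0, 0, 0]
Initial: VV[1]=[0, 0, 0]
Initial: VV[2]=[0, 0, 0]
Event 1: SEND 1->0: VV[1][1]++ -> VV[1]=[0, 1, 0], msg_vec=[0, 1, 0]; VV[0]=max(VV[0],msg_vec) then VV[0][0]++ -> VV[0]=[1, 1, 0]
Event 2: LOCAL 2: VV[2][2]++ -> VV[2]=[0, 0, 1]
Event 3: LOCAL 0: VV[0][0]++ -> VV[0]=[2, 1, 0]
Event 4: LOCAL 0: VV[0][0]++ -> VV[0]=[3, 1, 0]
Event 5: LOCAL 1: VV[1][1]++ -> VV[1]=[0, 2, 0]
Event 6: LOCAL 0: VV[0][0]++ -> VV[0]=[4, 1, 0]
Event 3 stamp: [2, 1, 0]
Event 6 stamp: [4, 1, 0]
[2, 1, 0] <= [4, 1, 0]? True
[4, 1, 0] <= [2, 1, 0]? False
Relation: before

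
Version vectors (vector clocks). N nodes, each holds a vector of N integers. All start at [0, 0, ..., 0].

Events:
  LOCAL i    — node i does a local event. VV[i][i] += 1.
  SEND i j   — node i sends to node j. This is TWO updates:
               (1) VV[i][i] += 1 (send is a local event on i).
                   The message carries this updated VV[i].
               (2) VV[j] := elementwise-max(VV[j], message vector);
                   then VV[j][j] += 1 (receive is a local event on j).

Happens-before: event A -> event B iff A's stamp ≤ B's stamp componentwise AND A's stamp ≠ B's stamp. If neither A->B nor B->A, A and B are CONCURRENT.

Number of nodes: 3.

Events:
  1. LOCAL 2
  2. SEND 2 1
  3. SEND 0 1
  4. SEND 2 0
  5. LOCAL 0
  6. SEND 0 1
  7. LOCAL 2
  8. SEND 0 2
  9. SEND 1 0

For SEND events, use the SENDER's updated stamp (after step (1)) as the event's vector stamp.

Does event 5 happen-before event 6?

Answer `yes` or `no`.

Answer: yes

Derivation:
Initial: VV[0]=[0, 0, 0]
Initial: VV[1]=[0, 0, 0]
Initial: VV[2]=[0, 0, 0]
Event 1: LOCAL 2: VV[2][2]++ -> VV[2]=[0, 0, 1]
Event 2: SEND 2->1: VV[2][2]++ -> VV[2]=[0, 0, 2], msg_vec=[0, 0, 2]; VV[1]=max(VV[1],msg_vec) then VV[1][1]++ -> VV[1]=[0, 1, 2]
Event 3: SEND 0->1: VV[0][0]++ -> VV[0]=[1, 0, 0], msg_vec=[1, 0, 0]; VV[1]=max(VV[1],msg_vec) then VV[1][1]++ -> VV[1]=[1, 2, 2]
Event 4: SEND 2->0: VV[2][2]++ -> VV[2]=[0, 0, 3], msg_vec=[0, 0, 3]; VV[0]=max(VV[0],msg_vec) then VV[0][0]++ -> VV[0]=[2, 0, 3]
Event 5: LOCAL 0: VV[0][0]++ -> VV[0]=[3, 0, 3]
Event 6: SEND 0->1: VV[0][0]++ -> VV[0]=[4, 0, 3], msg_vec=[4, 0, 3]; VV[1]=max(VV[1],msg_vec) then VV[1][1]++ -> VV[1]=[4, 3, 3]
Event 7: LOCAL 2: VV[2][2]++ -> VV[2]=[0, 0, 4]
Event 8: SEND 0->2: VV[0][0]++ -> VV[0]=[5, 0, 3], msg_vec=[5, 0, 3]; VV[2]=max(VV[2],msg_vec) then VV[2][2]++ -> VV[2]=[5, 0, 5]
Event 9: SEND 1->0: VV[1][1]++ -> VV[1]=[4, 4, 3], msg_vec=[4, 4, 3]; VV[0]=max(VV[0],msg_vec) then VV[0][0]++ -> VV[0]=[6, 4, 3]
Event 5 stamp: [3, 0, 3]
Event 6 stamp: [4, 0, 3]
[3, 0, 3] <= [4, 0, 3]? True. Equal? False. Happens-before: True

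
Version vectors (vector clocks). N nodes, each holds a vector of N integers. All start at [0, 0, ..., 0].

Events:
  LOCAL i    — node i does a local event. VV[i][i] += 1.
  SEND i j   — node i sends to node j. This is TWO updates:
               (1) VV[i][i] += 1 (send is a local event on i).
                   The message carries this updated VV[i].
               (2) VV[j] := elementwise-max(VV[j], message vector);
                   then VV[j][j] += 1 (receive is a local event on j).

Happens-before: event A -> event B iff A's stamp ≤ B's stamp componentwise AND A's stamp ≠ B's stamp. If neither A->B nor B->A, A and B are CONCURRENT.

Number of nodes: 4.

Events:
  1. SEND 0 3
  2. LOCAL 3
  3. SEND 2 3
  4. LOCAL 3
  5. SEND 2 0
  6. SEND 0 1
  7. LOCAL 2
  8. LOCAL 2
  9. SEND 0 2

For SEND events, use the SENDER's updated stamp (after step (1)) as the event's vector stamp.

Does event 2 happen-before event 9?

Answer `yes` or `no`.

Initial: VV[0]=[0, 0, 0, 0]
Initial: VV[1]=[0, 0, 0, 0]
Initial: VV[2]=[0, 0, 0, 0]
Initial: VV[3]=[0, 0, 0, 0]
Event 1: SEND 0->3: VV[0][0]++ -> VV[0]=[1, 0, 0, 0], msg_vec=[1, 0, 0, 0]; VV[3]=max(VV[3],msg_vec) then VV[3][3]++ -> VV[3]=[1, 0, 0, 1]
Event 2: LOCAL 3: VV[3][3]++ -> VV[3]=[1, 0, 0, 2]
Event 3: SEND 2->3: VV[2][2]++ -> VV[2]=[0, 0, 1, 0], msg_vec=[0, 0, 1, 0]; VV[3]=max(VV[3],msg_vec) then VV[3][3]++ -> VV[3]=[1, 0, 1, 3]
Event 4: LOCAL 3: VV[3][3]++ -> VV[3]=[1, 0, 1, 4]
Event 5: SEND 2->0: VV[2][2]++ -> VV[2]=[0, 0, 2, 0], msg_vec=[0, 0, 2, 0]; VV[0]=max(VV[0],msg_vec) then VV[0][0]++ -> VV[0]=[2, 0, 2, 0]
Event 6: SEND 0->1: VV[0][0]++ -> VV[0]=[3, 0, 2, 0], msg_vec=[3, 0, 2, 0]; VV[1]=max(VV[1],msg_vec) then VV[1][1]++ -> VV[1]=[3, 1, 2, 0]
Event 7: LOCAL 2: VV[2][2]++ -> VV[2]=[0, 0, 3, 0]
Event 8: LOCAL 2: VV[2][2]++ -> VV[2]=[0, 0, 4, 0]
Event 9: SEND 0->2: VV[0][0]++ -> VV[0]=[4, 0, 2, 0], msg_vec=[4, 0, 2, 0]; VV[2]=max(VV[2],msg_vec) then VV[2][2]++ -> VV[2]=[4, 0, 5, 0]
Event 2 stamp: [1, 0, 0, 2]
Event 9 stamp: [4, 0, 2, 0]
[1, 0, 0, 2] <= [4, 0, 2, 0]? False. Equal? False. Happens-before: False

Answer: no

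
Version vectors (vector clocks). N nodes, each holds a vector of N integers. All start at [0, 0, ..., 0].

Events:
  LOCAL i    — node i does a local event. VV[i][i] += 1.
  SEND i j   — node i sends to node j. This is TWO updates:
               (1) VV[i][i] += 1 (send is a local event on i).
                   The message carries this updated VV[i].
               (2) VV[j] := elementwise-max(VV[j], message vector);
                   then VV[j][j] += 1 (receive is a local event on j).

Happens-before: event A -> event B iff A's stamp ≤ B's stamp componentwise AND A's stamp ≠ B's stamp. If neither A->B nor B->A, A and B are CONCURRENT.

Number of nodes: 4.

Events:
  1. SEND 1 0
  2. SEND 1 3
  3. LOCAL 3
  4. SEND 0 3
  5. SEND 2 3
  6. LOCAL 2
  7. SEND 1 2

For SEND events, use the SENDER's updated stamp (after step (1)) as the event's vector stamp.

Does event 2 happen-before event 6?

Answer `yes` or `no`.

Answer: no

Derivation:
Initial: VV[0]=[0, 0, 0, 0]
Initial: VV[1]=[0, 0, 0, 0]
Initial: VV[2]=[0, 0, 0, 0]
Initial: VV[3]=[0, 0, 0, 0]
Event 1: SEND 1->0: VV[1][1]++ -> VV[1]=[0, 1, 0, 0], msg_vec=[0, 1, 0, 0]; VV[0]=max(VV[0],msg_vec) then VV[0][0]++ -> VV[0]=[1, 1, 0, 0]
Event 2: SEND 1->3: VV[1][1]++ -> VV[1]=[0, 2, 0, 0], msg_vec=[0, 2, 0, 0]; VV[3]=max(VV[3],msg_vec) then VV[3][3]++ -> VV[3]=[0, 2, 0, 1]
Event 3: LOCAL 3: VV[3][3]++ -> VV[3]=[0, 2, 0, 2]
Event 4: SEND 0->3: VV[0][0]++ -> VV[0]=[2, 1, 0, 0], msg_vec=[2, 1, 0, 0]; VV[3]=max(VV[3],msg_vec) then VV[3][3]++ -> VV[3]=[2, 2, 0, 3]
Event 5: SEND 2->3: VV[2][2]++ -> VV[2]=[0, 0, 1, 0], msg_vec=[0, 0, 1, 0]; VV[3]=max(VV[3],msg_vec) then VV[3][3]++ -> VV[3]=[2, 2, 1, 4]
Event 6: LOCAL 2: VV[2][2]++ -> VV[2]=[0, 0, 2, 0]
Event 7: SEND 1->2: VV[1][1]++ -> VV[1]=[0, 3, 0, 0], msg_vec=[0, 3, 0, 0]; VV[2]=max(VV[2],msg_vec) then VV[2][2]++ -> VV[2]=[0, 3, 3, 0]
Event 2 stamp: [0, 2, 0, 0]
Event 6 stamp: [0, 0, 2, 0]
[0, 2, 0, 0] <= [0, 0, 2, 0]? False. Equal? False. Happens-before: False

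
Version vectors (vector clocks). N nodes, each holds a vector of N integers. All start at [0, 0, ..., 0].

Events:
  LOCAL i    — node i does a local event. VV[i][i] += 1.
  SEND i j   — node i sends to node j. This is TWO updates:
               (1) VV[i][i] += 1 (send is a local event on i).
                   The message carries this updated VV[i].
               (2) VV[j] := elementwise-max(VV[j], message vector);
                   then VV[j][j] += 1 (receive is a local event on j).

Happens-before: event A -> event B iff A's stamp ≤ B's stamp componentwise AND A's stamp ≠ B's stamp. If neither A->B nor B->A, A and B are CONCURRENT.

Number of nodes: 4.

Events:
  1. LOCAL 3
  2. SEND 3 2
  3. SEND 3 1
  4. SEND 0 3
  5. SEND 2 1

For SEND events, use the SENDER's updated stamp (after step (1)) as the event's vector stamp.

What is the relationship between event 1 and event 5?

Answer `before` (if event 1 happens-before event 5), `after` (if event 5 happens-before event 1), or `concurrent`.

Initial: VV[0]=[0, 0, 0, 0]
Initial: VV[1]=[0, 0, 0, 0]
Initial: VV[2]=[0, 0, 0, 0]
Initial: VV[3]=[0, 0, 0, 0]
Event 1: LOCAL 3: VV[3][3]++ -> VV[3]=[0, 0, 0, 1]
Event 2: SEND 3->2: VV[3][3]++ -> VV[3]=[0, 0, 0, 2], msg_vec=[0, 0, 0, 2]; VV[2]=max(VV[2],msg_vec) then VV[2][2]++ -> VV[2]=[0, 0, 1, 2]
Event 3: SEND 3->1: VV[3][3]++ -> VV[3]=[0, 0, 0, 3], msg_vec=[0, 0, 0, 3]; VV[1]=max(VV[1],msg_vec) then VV[1][1]++ -> VV[1]=[0, 1, 0, 3]
Event 4: SEND 0->3: VV[0][0]++ -> VV[0]=[1, 0, 0, 0], msg_vec=[1, 0, 0, 0]; VV[3]=max(VV[3],msg_vec) then VV[3][3]++ -> VV[3]=[1, 0, 0, 4]
Event 5: SEND 2->1: VV[2][2]++ -> VV[2]=[0, 0, 2, 2], msg_vec=[0, 0, 2, 2]; VV[1]=max(VV[1],msg_vec) then VV[1][1]++ -> VV[1]=[0, 2, 2, 3]
Event 1 stamp: [0, 0, 0, 1]
Event 5 stamp: [0, 0, 2, 2]
[0, 0, 0, 1] <= [0, 0, 2, 2]? True
[0, 0, 2, 2] <= [0, 0, 0, 1]? False
Relation: before

Answer: before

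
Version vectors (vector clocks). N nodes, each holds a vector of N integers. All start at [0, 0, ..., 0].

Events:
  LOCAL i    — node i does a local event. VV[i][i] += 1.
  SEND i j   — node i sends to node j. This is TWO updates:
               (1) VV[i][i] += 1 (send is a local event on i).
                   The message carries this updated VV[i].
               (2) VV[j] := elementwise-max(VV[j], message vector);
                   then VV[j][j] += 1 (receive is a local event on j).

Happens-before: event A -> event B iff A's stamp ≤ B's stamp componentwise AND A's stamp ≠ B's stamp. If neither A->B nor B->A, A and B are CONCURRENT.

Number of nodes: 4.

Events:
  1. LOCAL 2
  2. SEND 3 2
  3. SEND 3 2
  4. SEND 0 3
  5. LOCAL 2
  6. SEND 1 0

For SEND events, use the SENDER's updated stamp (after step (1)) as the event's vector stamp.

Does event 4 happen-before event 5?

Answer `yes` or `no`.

Initial: VV[0]=[0, 0, 0, 0]
Initial: VV[1]=[0, 0, 0, 0]
Initial: VV[2]=[0, 0, 0, 0]
Initial: VV[3]=[0, 0, 0, 0]
Event 1: LOCAL 2: VV[2][2]++ -> VV[2]=[0, 0, 1, 0]
Event 2: SEND 3->2: VV[3][3]++ -> VV[3]=[0, 0, 0, 1], msg_vec=[0, 0, 0, 1]; VV[2]=max(VV[2],msg_vec) then VV[2][2]++ -> VV[2]=[0, 0, 2, 1]
Event 3: SEND 3->2: VV[3][3]++ -> VV[3]=[0, 0, 0, 2], msg_vec=[0, 0, 0, 2]; VV[2]=max(VV[2],msg_vec) then VV[2][2]++ -> VV[2]=[0, 0, 3, 2]
Event 4: SEND 0->3: VV[0][0]++ -> VV[0]=[1, 0, 0, 0], msg_vec=[1, 0, 0, 0]; VV[3]=max(VV[3],msg_vec) then VV[3][3]++ -> VV[3]=[1, 0, 0, 3]
Event 5: LOCAL 2: VV[2][2]++ -> VV[2]=[0, 0, 4, 2]
Event 6: SEND 1->0: VV[1][1]++ -> VV[1]=[0, 1, 0, 0], msg_vec=[0, 1, 0, 0]; VV[0]=max(VV[0],msg_vec) then VV[0][0]++ -> VV[0]=[2, 1, 0, 0]
Event 4 stamp: [1, 0, 0, 0]
Event 5 stamp: [0, 0, 4, 2]
[1, 0, 0, 0] <= [0, 0, 4, 2]? False. Equal? False. Happens-before: False

Answer: no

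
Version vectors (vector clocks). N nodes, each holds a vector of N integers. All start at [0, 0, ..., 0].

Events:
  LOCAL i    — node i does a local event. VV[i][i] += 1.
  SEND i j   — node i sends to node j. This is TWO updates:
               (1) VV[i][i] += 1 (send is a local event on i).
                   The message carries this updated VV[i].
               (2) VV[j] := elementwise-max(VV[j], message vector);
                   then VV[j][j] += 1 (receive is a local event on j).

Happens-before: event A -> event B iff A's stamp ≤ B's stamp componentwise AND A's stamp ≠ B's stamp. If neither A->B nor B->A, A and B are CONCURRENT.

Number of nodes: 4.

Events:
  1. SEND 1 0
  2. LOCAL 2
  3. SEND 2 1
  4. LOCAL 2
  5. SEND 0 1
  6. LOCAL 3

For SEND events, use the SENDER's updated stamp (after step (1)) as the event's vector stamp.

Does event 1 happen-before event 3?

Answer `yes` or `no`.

Answer: no

Derivation:
Initial: VV[0]=[0, 0, 0, 0]
Initial: VV[1]=[0, 0, 0, 0]
Initial: VV[2]=[0, 0, 0, 0]
Initial: VV[3]=[0, 0, 0, 0]
Event 1: SEND 1->0: VV[1][1]++ -> VV[1]=[0, 1, 0, 0], msg_vec=[0, 1, 0, 0]; VV[0]=max(VV[0],msg_vec) then VV[0][0]++ -> VV[0]=[1, 1, 0, 0]
Event 2: LOCAL 2: VV[2][2]++ -> VV[2]=[0, 0, 1, 0]
Event 3: SEND 2->1: VV[2][2]++ -> VV[2]=[0, 0, 2, 0], msg_vec=[0, 0, 2, 0]; VV[1]=max(VV[1],msg_vec) then VV[1][1]++ -> VV[1]=[0, 2, 2, 0]
Event 4: LOCAL 2: VV[2][2]++ -> VV[2]=[0, 0, 3, 0]
Event 5: SEND 0->1: VV[0][0]++ -> VV[0]=[2, 1, 0, 0], msg_vec=[2, 1, 0, 0]; VV[1]=max(VV[1],msg_vec) then VV[1][1]++ -> VV[1]=[2, 3, 2, 0]
Event 6: LOCAL 3: VV[3][3]++ -> VV[3]=[0, 0, 0, 1]
Event 1 stamp: [0, 1, 0, 0]
Event 3 stamp: [0, 0, 2, 0]
[0, 1, 0, 0] <= [0, 0, 2, 0]? False. Equal? False. Happens-before: False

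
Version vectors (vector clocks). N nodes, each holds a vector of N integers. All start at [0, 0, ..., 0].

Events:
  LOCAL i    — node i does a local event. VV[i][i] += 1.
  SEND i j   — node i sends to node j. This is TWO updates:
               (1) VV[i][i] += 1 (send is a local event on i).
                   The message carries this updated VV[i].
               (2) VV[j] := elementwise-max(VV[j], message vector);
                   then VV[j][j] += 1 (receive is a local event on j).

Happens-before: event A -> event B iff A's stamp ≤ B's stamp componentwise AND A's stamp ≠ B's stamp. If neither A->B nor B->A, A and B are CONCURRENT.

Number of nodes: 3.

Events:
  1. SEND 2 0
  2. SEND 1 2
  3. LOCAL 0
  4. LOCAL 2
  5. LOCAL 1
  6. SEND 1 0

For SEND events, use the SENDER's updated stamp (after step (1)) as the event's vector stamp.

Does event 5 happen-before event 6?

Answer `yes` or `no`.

Initial: VV[0]=[0, 0, 0]
Initial: VV[1]=[0, 0, 0]
Initial: VV[2]=[0, 0, 0]
Event 1: SEND 2->0: VV[2][2]++ -> VV[2]=[0, 0, 1], msg_vec=[0, 0, 1]; VV[0]=max(VV[0],msg_vec) then VV[0][0]++ -> VV[0]=[1, 0, 1]
Event 2: SEND 1->2: VV[1][1]++ -> VV[1]=[0, 1, 0], msg_vec=[0, 1, 0]; VV[2]=max(VV[2],msg_vec) then VV[2][2]++ -> VV[2]=[0, 1, 2]
Event 3: LOCAL 0: VV[0][0]++ -> VV[0]=[2, 0, 1]
Event 4: LOCAL 2: VV[2][2]++ -> VV[2]=[0, 1, 3]
Event 5: LOCAL 1: VV[1][1]++ -> VV[1]=[0, 2, 0]
Event 6: SEND 1->0: VV[1][1]++ -> VV[1]=[0, 3, 0], msg_vec=[0, 3, 0]; VV[0]=max(VV[0],msg_vec) then VV[0][0]++ -> VV[0]=[3, 3, 1]
Event 5 stamp: [0, 2, 0]
Event 6 stamp: [0, 3, 0]
[0, 2, 0] <= [0, 3, 0]? True. Equal? False. Happens-before: True

Answer: yes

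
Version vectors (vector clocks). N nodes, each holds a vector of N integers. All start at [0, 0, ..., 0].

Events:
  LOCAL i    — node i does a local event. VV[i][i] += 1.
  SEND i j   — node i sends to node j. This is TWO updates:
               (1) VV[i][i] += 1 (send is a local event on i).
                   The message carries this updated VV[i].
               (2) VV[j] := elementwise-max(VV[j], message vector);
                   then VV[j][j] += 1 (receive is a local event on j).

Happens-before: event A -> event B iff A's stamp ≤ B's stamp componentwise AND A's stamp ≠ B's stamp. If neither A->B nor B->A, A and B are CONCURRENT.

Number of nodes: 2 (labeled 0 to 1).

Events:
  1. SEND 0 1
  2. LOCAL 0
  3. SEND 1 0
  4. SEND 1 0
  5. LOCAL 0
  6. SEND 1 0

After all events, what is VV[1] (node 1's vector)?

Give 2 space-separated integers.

Initial: VV[0]=[0, 0]
Initial: VV[1]=[0, 0]
Event 1: SEND 0->1: VV[0][0]++ -> VV[0]=[1, 0], msg_vec=[1, 0]; VV[1]=max(VV[1],msg_vec) then VV[1][1]++ -> VV[1]=[1, 1]
Event 2: LOCAL 0: VV[0][0]++ -> VV[0]=[2, 0]
Event 3: SEND 1->0: VV[1][1]++ -> VV[1]=[1, 2], msg_vec=[1, 2]; VV[0]=max(VV[0],msg_vec) then VV[0][0]++ -> VV[0]=[3, 2]
Event 4: SEND 1->0: VV[1][1]++ -> VV[1]=[1, 3], msg_vec=[1, 3]; VV[0]=max(VV[0],msg_vec) then VV[0][0]++ -> VV[0]=[4, 3]
Event 5: LOCAL 0: VV[0][0]++ -> VV[0]=[5, 3]
Event 6: SEND 1->0: VV[1][1]++ -> VV[1]=[1, 4], msg_vec=[1, 4]; VV[0]=max(VV[0],msg_vec) then VV[0][0]++ -> VV[0]=[6, 4]
Final vectors: VV[0]=[6, 4]; VV[1]=[1, 4]

Answer: 1 4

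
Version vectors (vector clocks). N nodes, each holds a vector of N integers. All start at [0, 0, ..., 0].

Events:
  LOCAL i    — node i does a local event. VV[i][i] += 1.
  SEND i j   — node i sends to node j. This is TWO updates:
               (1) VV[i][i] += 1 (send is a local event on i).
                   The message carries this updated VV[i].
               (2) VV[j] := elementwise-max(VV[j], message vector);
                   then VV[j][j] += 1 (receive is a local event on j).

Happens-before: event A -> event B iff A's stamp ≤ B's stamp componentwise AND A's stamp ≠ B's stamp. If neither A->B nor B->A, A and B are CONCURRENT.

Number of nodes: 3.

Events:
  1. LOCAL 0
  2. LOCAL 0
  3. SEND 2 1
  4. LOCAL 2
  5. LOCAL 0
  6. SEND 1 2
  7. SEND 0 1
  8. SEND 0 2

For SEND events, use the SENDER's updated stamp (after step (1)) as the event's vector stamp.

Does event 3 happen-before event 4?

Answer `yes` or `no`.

Initial: VV[0]=[0, 0, 0]
Initial: VV[1]=[0, 0, 0]
Initial: VV[2]=[0, 0, 0]
Event 1: LOCAL 0: VV[0][0]++ -> VV[0]=[1, 0, 0]
Event 2: LOCAL 0: VV[0][0]++ -> VV[0]=[2, 0, 0]
Event 3: SEND 2->1: VV[2][2]++ -> VV[2]=[0, 0, 1], msg_vec=[0, 0, 1]; VV[1]=max(VV[1],msg_vec) then VV[1][1]++ -> VV[1]=[0, 1, 1]
Event 4: LOCAL 2: VV[2][2]++ -> VV[2]=[0, 0, 2]
Event 5: LOCAL 0: VV[0][0]++ -> VV[0]=[3, 0, 0]
Event 6: SEND 1->2: VV[1][1]++ -> VV[1]=[0, 2, 1], msg_vec=[0, 2, 1]; VV[2]=max(VV[2],msg_vec) then VV[2][2]++ -> VV[2]=[0, 2, 3]
Event 7: SEND 0->1: VV[0][0]++ -> VV[0]=[4, 0, 0], msg_vec=[4, 0, 0]; VV[1]=max(VV[1],msg_vec) then VV[1][1]++ -> VV[1]=[4, 3, 1]
Event 8: SEND 0->2: VV[0][0]++ -> VV[0]=[5, 0, 0], msg_vec=[5, 0, 0]; VV[2]=max(VV[2],msg_vec) then VV[2][2]++ -> VV[2]=[5, 2, 4]
Event 3 stamp: [0, 0, 1]
Event 4 stamp: [0, 0, 2]
[0, 0, 1] <= [0, 0, 2]? True. Equal? False. Happens-before: True

Answer: yes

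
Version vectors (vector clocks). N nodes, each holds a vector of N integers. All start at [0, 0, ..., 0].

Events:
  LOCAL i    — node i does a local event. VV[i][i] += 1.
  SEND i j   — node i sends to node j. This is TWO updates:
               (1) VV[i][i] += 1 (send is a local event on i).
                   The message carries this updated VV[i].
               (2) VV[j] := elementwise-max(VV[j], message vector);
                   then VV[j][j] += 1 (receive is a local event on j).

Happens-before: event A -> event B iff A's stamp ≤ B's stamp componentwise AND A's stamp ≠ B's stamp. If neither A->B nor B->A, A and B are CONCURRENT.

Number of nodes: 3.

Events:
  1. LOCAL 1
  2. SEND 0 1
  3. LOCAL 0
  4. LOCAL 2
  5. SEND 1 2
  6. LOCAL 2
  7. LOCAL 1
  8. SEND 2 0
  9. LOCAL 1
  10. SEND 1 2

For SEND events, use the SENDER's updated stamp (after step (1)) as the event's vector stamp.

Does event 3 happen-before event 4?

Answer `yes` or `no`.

Answer: no

Derivation:
Initial: VV[0]=[0, 0, 0]
Initial: VV[1]=[0, 0, 0]
Initial: VV[2]=[0, 0, 0]
Event 1: LOCAL 1: VV[1][1]++ -> VV[1]=[0, 1, 0]
Event 2: SEND 0->1: VV[0][0]++ -> VV[0]=[1, 0, 0], msg_vec=[1, 0, 0]; VV[1]=max(VV[1],msg_vec) then VV[1][1]++ -> VV[1]=[1, 2, 0]
Event 3: LOCAL 0: VV[0][0]++ -> VV[0]=[2, 0, 0]
Event 4: LOCAL 2: VV[2][2]++ -> VV[2]=[0, 0, 1]
Event 5: SEND 1->2: VV[1][1]++ -> VV[1]=[1, 3, 0], msg_vec=[1, 3, 0]; VV[2]=max(VV[2],msg_vec) then VV[2][2]++ -> VV[2]=[1, 3, 2]
Event 6: LOCAL 2: VV[2][2]++ -> VV[2]=[1, 3, 3]
Event 7: LOCAL 1: VV[1][1]++ -> VV[1]=[1, 4, 0]
Event 8: SEND 2->0: VV[2][2]++ -> VV[2]=[1, 3, 4], msg_vec=[1, 3, 4]; VV[0]=max(VV[0],msg_vec) then VV[0][0]++ -> VV[0]=[3, 3, 4]
Event 9: LOCAL 1: VV[1][1]++ -> VV[1]=[1, 5, 0]
Event 10: SEND 1->2: VV[1][1]++ -> VV[1]=[1, 6, 0], msg_vec=[1, 6, 0]; VV[2]=max(VV[2],msg_vec) then VV[2][2]++ -> VV[2]=[1, 6, 5]
Event 3 stamp: [2, 0, 0]
Event 4 stamp: [0, 0, 1]
[2, 0, 0] <= [0, 0, 1]? False. Equal? False. Happens-before: False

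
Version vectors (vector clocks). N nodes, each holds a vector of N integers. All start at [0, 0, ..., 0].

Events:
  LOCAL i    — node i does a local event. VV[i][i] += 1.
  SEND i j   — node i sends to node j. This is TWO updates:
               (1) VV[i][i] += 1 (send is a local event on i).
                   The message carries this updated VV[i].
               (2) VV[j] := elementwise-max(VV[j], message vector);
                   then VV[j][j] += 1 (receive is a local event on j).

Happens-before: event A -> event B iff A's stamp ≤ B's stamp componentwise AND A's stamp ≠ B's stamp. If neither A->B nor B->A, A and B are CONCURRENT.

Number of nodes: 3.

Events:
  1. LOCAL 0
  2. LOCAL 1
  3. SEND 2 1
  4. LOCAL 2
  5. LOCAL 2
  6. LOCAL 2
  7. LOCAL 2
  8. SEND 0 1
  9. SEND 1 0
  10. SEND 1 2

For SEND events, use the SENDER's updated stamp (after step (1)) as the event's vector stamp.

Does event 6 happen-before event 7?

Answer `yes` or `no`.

Initial: VV[0]=[0, 0, 0]
Initial: VV[1]=[0, 0, 0]
Initial: VV[2]=[0, 0, 0]
Event 1: LOCAL 0: VV[0][0]++ -> VV[0]=[1, 0, 0]
Event 2: LOCAL 1: VV[1][1]++ -> VV[1]=[0, 1, 0]
Event 3: SEND 2->1: VV[2][2]++ -> VV[2]=[0, 0, 1], msg_vec=[0, 0, 1]; VV[1]=max(VV[1],msg_vec) then VV[1][1]++ -> VV[1]=[0, 2, 1]
Event 4: LOCAL 2: VV[2][2]++ -> VV[2]=[0, 0, 2]
Event 5: LOCAL 2: VV[2][2]++ -> VV[2]=[0, 0, 3]
Event 6: LOCAL 2: VV[2][2]++ -> VV[2]=[0, 0, 4]
Event 7: LOCAL 2: VV[2][2]++ -> VV[2]=[0, 0, 5]
Event 8: SEND 0->1: VV[0][0]++ -> VV[0]=[2, 0, 0], msg_vec=[2, 0, 0]; VV[1]=max(VV[1],msg_vec) then VV[1][1]++ -> VV[1]=[2, 3, 1]
Event 9: SEND 1->0: VV[1][1]++ -> VV[1]=[2, 4, 1], msg_vec=[2, 4, 1]; VV[0]=max(VV[0],msg_vec) then VV[0][0]++ -> VV[0]=[3, 4, 1]
Event 10: SEND 1->2: VV[1][1]++ -> VV[1]=[2, 5, 1], msg_vec=[2, 5, 1]; VV[2]=max(VV[2],msg_vec) then VV[2][2]++ -> VV[2]=[2, 5, 6]
Event 6 stamp: [0, 0, 4]
Event 7 stamp: [0, 0, 5]
[0, 0, 4] <= [0, 0, 5]? True. Equal? False. Happens-before: True

Answer: yes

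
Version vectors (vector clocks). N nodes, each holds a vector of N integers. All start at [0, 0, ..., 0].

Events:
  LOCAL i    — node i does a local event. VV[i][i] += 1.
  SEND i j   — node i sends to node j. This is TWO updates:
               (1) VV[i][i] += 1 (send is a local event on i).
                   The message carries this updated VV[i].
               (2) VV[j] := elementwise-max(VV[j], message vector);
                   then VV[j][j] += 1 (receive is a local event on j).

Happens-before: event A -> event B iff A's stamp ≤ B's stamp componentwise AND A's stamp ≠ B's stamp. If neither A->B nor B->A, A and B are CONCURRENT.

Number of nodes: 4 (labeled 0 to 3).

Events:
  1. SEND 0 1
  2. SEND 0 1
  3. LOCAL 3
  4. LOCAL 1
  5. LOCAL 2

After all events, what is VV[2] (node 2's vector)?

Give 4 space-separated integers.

Initial: VV[0]=[0, 0, 0, 0]
Initial: VV[1]=[0, 0, 0, 0]
Initial: VV[2]=[0, 0, 0, 0]
Initial: VV[3]=[0, 0, 0, 0]
Event 1: SEND 0->1: VV[0][0]++ -> VV[0]=[1, 0, 0, 0], msg_vec=[1, 0, 0, 0]; VV[1]=max(VV[1],msg_vec) then VV[1][1]++ -> VV[1]=[1, 1, 0, 0]
Event 2: SEND 0->1: VV[0][0]++ -> VV[0]=[2, 0, 0, 0], msg_vec=[2, 0, 0, 0]; VV[1]=max(VV[1],msg_vec) then VV[1][1]++ -> VV[1]=[2, 2, 0, 0]
Event 3: LOCAL 3: VV[3][3]++ -> VV[3]=[0, 0, 0, 1]
Event 4: LOCAL 1: VV[1][1]++ -> VV[1]=[2, 3, 0, 0]
Event 5: LOCAL 2: VV[2][2]++ -> VV[2]=[0, 0, 1, 0]
Final vectors: VV[0]=[2, 0, 0, 0]; VV[1]=[2, 3, 0, 0]; VV[2]=[0, 0, 1, 0]; VV[3]=[0, 0, 0, 1]

Answer: 0 0 1 0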